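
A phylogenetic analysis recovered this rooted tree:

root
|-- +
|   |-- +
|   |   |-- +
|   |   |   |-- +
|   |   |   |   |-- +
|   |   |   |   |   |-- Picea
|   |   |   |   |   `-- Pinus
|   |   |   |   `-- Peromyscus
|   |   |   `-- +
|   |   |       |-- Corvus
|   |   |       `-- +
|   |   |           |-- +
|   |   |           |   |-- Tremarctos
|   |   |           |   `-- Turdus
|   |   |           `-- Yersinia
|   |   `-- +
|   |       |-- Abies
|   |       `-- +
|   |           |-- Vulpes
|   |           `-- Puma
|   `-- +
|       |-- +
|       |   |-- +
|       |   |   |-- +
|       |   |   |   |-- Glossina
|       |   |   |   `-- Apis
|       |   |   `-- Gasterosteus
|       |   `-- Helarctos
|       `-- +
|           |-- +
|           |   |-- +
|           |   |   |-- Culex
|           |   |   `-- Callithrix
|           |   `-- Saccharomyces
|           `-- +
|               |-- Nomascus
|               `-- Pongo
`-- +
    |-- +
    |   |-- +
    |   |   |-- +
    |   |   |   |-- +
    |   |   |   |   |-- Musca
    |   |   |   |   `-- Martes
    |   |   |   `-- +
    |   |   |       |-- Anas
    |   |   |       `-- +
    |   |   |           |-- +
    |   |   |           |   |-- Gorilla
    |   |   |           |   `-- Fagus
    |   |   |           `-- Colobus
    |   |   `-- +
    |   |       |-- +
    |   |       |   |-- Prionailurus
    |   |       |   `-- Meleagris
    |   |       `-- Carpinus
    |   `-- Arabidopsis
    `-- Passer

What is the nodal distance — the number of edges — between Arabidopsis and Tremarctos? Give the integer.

The MRCA of Arabidopsis and Tremarctos is the root of the tree.
From Arabidopsis up to that node: 3 branches. From Tremarctos up to the same node: 7 branches. Total: 3 + 7 = 10.

10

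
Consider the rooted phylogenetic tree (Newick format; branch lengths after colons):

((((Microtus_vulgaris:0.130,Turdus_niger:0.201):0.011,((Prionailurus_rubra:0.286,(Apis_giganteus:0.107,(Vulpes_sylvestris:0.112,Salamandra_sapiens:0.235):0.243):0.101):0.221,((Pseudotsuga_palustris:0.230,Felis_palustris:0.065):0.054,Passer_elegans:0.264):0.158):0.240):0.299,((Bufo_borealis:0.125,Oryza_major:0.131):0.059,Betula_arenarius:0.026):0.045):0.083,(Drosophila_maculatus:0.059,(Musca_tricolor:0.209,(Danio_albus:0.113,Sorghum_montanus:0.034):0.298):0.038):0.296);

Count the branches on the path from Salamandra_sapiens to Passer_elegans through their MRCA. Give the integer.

6

The MRCA of Salamandra_sapiens and Passer_elegans is the node subtending ((Prionailurus_rubra,(Apis_giganteus,(Vulpes_sylvestris,Salamandra_sapiens))),((Pseudotsuga_palustris,Felis_palustris),Passer_elegans)).
From Salamandra_sapiens up to that node: 4 branches. From Passer_elegans up to the same node: 2 branches. Total: 4 + 2 = 6.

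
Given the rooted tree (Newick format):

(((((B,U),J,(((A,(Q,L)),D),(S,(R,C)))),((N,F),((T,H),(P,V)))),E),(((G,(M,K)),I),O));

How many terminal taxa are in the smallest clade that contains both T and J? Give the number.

The MRCA of T and J is the node subtending (((B,U),J,(((A,(Q,L)),D),(S,(R,C)))),((N,F),((T,H),(P,V)))).
That clade contains 16 terminal taxa: A, B, C, D, F, H, J, L, N, P, Q, R, S, T, U, V.

16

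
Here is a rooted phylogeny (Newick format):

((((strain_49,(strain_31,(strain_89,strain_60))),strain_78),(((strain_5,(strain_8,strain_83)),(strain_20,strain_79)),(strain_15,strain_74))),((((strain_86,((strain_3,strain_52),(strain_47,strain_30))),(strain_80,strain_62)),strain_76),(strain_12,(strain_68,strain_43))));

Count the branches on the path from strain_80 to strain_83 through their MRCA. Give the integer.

The MRCA of strain_80 and strain_83 is the root of the tree.
From strain_80 up to that node: 5 branches. From strain_83 up to the same node: 6 branches. Total: 5 + 6 = 11.

11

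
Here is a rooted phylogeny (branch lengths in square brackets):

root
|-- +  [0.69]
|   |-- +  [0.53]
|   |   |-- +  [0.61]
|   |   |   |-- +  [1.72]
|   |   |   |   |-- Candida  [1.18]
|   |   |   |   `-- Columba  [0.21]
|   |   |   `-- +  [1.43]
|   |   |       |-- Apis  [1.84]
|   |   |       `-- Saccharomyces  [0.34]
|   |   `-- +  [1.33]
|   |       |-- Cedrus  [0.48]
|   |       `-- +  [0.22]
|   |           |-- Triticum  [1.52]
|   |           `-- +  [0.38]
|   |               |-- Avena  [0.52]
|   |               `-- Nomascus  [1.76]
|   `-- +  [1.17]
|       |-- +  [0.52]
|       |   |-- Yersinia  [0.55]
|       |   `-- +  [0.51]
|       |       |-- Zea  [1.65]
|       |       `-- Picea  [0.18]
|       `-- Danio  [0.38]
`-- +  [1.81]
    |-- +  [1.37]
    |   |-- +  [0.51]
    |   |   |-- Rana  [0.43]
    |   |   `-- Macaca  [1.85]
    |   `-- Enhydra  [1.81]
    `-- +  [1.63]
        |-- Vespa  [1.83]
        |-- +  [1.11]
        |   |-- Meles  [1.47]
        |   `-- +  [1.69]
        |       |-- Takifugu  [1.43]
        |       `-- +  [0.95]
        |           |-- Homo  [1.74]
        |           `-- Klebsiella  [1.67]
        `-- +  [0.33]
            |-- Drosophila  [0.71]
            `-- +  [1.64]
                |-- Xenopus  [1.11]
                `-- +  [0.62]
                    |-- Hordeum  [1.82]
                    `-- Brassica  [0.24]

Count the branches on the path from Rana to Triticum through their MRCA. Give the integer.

9

The MRCA of Rana and Triticum is the root of the tree.
From Rana up to that node: 4 branches. From Triticum up to the same node: 5 branches. Total: 4 + 5 = 9.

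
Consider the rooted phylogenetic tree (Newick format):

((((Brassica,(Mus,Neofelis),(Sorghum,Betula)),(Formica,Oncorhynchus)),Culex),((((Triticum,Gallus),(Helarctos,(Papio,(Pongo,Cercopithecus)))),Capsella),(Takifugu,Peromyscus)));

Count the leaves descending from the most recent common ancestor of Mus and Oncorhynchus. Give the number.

7

The MRCA of Mus and Oncorhynchus is the node subtending ((Brassica,(Mus,Neofelis),(Sorghum,Betula)),(Formica,Oncorhynchus)).
That clade contains 7 terminal taxa: Betula, Brassica, Formica, Mus, Neofelis, Oncorhynchus, Sorghum.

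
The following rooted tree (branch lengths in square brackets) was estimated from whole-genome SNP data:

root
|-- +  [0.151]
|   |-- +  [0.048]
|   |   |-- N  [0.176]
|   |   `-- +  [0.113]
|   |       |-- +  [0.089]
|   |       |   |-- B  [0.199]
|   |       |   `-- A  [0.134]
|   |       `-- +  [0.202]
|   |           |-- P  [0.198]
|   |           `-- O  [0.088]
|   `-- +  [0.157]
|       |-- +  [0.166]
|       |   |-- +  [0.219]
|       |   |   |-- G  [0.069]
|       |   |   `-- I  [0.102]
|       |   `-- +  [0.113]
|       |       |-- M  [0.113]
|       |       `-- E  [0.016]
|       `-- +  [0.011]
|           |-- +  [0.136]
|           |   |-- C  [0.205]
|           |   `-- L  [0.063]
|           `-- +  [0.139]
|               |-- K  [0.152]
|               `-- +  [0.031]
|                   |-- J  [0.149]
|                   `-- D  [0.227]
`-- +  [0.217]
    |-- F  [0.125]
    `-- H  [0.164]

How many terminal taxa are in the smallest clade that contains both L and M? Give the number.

The MRCA of L and M is the node subtending (((G,I),(M,E)),((C,L),(K,(J,D)))).
That clade contains 9 terminal taxa: C, D, E, G, I, J, K, L, M.

9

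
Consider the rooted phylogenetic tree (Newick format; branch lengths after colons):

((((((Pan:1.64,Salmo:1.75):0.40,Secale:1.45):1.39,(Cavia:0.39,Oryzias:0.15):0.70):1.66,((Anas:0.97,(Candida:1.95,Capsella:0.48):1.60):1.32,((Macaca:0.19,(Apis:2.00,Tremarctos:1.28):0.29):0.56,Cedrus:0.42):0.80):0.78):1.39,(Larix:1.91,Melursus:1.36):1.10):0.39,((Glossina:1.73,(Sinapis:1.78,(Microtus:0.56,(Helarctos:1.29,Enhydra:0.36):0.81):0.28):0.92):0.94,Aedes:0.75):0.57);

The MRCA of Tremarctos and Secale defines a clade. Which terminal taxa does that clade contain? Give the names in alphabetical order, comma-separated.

Anas, Apis, Candida, Capsella, Cavia, Cedrus, Macaca, Oryzias, Pan, Salmo, Secale, Tremarctos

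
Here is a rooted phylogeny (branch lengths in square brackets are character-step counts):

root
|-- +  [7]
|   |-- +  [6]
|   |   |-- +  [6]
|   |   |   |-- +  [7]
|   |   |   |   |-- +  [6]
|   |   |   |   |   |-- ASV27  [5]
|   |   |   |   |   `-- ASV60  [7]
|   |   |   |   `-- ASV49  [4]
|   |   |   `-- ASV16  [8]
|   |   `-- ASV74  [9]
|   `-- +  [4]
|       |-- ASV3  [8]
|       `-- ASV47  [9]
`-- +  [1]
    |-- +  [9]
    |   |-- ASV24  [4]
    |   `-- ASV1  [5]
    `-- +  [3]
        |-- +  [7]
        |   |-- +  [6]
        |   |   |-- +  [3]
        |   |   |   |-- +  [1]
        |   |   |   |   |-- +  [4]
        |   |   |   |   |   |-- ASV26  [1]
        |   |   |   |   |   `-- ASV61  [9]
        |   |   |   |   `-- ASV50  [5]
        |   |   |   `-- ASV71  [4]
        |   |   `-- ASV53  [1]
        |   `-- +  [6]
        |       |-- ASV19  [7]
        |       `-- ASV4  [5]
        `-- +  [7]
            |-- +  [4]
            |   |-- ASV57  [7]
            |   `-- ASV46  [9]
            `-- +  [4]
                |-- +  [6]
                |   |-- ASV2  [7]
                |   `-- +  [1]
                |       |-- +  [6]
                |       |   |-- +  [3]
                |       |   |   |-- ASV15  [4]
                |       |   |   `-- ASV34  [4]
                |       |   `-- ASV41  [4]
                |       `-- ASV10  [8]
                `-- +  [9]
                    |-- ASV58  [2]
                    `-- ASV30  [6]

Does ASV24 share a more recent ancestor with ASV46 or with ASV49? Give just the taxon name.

The MRCA of ASV24 and ASV46 subtends ((ASV24,ASV1),((((((ASV26,ASV61),ASV50),ASV71),ASV53),(ASV19,ASV4)),((ASV57,ASV46),((ASV2,(((ASV15,ASV34),ASV41),ASV10)),(ASV58,ASV30))))) (18 taxa).
The MRCA of ASV24 and ASV49 is the root, subtending the entire tree (25 taxa).
The first is nested inside the second, so ASV24 shares a more recent common ancestor with ASV46.

ASV46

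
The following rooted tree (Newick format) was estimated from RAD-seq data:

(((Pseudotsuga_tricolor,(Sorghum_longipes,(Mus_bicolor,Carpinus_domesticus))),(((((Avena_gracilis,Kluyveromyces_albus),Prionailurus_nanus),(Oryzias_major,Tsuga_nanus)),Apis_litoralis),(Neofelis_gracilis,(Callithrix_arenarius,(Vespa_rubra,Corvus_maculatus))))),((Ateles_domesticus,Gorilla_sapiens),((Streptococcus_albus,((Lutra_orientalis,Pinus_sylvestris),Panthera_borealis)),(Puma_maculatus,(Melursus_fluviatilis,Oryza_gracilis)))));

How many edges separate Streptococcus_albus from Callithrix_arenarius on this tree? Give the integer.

The MRCA of Streptococcus_albus and Callithrix_arenarius is the root of the tree.
From Streptococcus_albus up to that node: 4 branches. From Callithrix_arenarius up to the same node: 5 branches. Total: 4 + 5 = 9.

9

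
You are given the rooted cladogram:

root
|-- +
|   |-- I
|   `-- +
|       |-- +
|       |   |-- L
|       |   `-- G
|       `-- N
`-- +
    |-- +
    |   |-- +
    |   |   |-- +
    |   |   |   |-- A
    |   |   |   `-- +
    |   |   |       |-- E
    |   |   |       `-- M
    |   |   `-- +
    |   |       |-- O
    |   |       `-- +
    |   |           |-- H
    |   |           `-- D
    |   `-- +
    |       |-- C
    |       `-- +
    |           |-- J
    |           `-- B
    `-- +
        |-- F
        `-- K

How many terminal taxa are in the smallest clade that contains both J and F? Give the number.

The MRCA of J and F is the node subtending ((((A,(E,M)),(O,(H,D))),(C,(J,B))),(F,K)).
That clade contains 11 terminal taxa: A, B, C, D, E, F, H, J, K, M, O.

11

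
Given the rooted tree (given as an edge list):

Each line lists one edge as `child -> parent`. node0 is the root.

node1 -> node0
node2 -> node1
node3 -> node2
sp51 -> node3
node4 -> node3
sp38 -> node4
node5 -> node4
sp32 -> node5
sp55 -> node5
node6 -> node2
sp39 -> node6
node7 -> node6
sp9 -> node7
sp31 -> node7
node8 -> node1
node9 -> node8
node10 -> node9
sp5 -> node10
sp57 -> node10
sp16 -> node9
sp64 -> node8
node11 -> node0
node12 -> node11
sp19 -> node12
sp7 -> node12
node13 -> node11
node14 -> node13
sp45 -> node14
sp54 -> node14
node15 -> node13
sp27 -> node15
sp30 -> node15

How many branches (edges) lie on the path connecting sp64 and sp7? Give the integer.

6

The MRCA of sp64 and sp7 is the root of the tree.
From sp64 up to that node: 3 branches. From sp7 up to the same node: 3 branches. Total: 3 + 3 = 6.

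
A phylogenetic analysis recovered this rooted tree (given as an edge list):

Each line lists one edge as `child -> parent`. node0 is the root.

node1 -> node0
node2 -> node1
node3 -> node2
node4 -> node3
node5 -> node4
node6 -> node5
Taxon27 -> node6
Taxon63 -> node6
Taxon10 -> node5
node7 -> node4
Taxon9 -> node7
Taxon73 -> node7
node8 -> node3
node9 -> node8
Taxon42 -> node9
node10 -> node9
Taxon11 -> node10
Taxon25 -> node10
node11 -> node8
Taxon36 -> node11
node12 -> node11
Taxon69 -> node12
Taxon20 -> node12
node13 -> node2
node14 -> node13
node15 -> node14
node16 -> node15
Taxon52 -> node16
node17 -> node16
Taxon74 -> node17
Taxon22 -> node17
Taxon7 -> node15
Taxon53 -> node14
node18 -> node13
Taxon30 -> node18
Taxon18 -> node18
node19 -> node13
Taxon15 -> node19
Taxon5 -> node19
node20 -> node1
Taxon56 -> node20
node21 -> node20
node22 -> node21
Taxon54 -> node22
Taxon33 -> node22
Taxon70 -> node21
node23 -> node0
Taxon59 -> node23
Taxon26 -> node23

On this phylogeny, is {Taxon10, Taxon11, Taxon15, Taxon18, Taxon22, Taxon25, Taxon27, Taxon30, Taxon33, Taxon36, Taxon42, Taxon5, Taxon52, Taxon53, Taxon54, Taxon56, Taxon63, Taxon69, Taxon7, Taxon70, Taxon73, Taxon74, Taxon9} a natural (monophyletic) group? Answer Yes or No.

The MRCA of the listed taxa subtends ((((((Taxon27,Taxon63),Taxon10),(Taxon9,Taxon73)),((Taxon42,(Taxon11,Taxon25)),(Taxon36,(Taxon69,Taxon20)))),((((Taxon52,(Taxon74,Taxon22)),Taxon7),Taxon53),(Taxon30,Taxon18),(Taxon15,Taxon5))),(Taxon56,((Taxon54,Taxon33),Taxon70))).
That clade also contains Taxon20, which is not in the proposed group, so the group is not monophyletic.

No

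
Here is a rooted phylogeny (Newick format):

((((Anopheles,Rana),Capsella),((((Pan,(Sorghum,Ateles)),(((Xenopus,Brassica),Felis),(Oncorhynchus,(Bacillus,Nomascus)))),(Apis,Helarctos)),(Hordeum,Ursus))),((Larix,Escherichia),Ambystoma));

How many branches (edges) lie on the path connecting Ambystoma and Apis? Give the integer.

The MRCA of Ambystoma and Apis is the root of the tree.
From Ambystoma up to that node: 2 branches. From Apis up to the same node: 5 branches. Total: 2 + 5 = 7.

7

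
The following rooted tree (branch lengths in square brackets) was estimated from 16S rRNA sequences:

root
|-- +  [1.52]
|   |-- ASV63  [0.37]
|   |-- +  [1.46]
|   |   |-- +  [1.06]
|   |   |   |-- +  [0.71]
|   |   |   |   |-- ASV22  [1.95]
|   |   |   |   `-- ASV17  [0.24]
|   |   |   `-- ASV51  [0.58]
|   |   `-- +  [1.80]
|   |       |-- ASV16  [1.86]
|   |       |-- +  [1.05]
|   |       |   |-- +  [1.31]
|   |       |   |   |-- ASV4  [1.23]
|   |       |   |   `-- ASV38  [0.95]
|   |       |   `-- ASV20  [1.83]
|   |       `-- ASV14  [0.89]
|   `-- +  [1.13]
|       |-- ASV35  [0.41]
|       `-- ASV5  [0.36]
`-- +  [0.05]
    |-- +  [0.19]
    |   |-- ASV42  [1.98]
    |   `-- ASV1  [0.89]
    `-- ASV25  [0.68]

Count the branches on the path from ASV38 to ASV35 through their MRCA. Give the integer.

The MRCA of ASV38 and ASV35 is the node subtending (ASV63,(((ASV22,ASV17),ASV51),(ASV16,((ASV4,ASV38),ASV20),ASV14)),(ASV35,ASV5)).
From ASV38 up to that node: 5 branches. From ASV35 up to the same node: 2 branches. Total: 5 + 2 = 7.

7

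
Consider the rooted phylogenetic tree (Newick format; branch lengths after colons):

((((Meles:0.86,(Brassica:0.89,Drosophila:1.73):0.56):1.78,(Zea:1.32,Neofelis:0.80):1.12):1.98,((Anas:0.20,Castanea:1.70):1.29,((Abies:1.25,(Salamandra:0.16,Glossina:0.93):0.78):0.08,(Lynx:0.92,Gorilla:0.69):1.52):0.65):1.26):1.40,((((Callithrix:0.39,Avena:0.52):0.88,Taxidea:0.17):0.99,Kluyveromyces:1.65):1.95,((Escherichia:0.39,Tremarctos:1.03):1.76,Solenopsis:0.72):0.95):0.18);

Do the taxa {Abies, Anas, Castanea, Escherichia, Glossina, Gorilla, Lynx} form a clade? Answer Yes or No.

No

The MRCA of the listed taxa is the root, so the smallest clade containing them is the whole tree.
That clade also contains Avena, Brassica, Callithrix, Drosophila, Kluyveromyces, Meles, Neofelis, Salamandra, Solenopsis, Taxidea, Tremarctos, Zea, which are not in the proposed group, so the group is not monophyletic.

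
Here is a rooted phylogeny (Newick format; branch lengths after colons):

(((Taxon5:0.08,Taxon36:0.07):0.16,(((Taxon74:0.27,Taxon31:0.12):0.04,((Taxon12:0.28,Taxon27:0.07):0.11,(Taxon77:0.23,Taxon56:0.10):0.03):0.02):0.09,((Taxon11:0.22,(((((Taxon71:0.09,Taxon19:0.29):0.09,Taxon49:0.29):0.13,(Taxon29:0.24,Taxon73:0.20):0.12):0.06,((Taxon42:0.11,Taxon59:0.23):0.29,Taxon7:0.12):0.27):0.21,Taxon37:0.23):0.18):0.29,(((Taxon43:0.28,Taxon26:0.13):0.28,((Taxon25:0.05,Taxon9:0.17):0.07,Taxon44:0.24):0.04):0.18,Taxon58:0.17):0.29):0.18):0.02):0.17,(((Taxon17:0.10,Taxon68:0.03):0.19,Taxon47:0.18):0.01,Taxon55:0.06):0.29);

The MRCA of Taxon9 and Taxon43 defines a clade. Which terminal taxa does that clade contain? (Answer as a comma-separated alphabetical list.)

Taxon25, Taxon26, Taxon43, Taxon44, Taxon9

Tracing Taxon9: it sits inside (Taxon25,Taxon9).
Tracing Taxon43: it sits inside (Taxon43,Taxon26).
The smallest clade enclosing both is ((Taxon43,Taxon26),((Taxon25,Taxon9),Taxon44)); the answer is its 5 terminal taxa in alphabetical order.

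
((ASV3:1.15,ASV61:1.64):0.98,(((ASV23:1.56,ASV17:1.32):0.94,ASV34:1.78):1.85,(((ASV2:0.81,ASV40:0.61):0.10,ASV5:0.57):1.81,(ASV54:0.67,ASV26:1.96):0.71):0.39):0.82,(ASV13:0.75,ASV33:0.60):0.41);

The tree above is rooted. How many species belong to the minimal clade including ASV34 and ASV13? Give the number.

The MRCA of ASV34 and ASV13 is the root, so the clade is the entire tree.
That clade contains 12 terminal taxa: ASV13, ASV17, ASV2, ASV23, ASV26, ASV3, ASV33, ASV34, ASV40, ASV5, ASV54, ASV61.

12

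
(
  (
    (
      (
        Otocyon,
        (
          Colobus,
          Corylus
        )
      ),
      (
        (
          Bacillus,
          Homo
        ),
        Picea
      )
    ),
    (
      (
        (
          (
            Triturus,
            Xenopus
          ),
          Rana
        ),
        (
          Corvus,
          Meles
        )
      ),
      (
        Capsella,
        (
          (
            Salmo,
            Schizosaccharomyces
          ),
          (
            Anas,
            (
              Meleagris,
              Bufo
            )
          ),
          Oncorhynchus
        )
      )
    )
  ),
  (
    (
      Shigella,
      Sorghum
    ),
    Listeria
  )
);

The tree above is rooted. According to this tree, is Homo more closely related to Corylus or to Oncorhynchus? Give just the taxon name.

The MRCA of Homo and Corylus subtends ((Otocyon,(Colobus,Corylus)),((Bacillus,Homo),Picea)) (6 taxa).
The MRCA of Homo and Oncorhynchus subtends (((Otocyon,(Colobus,Corylus)),((Bacillus,Homo),Picea)),((((Triturus,Xenopus),Rana),(Corvus,Meles)),(Capsella,((Salmo,Schizosaccharomyces),(Anas,(Meleagris,Bufo)),Oncorhynchus)))) (18 taxa).
The first is nested inside the second, so Homo shares a more recent common ancestor with Corylus.

Corylus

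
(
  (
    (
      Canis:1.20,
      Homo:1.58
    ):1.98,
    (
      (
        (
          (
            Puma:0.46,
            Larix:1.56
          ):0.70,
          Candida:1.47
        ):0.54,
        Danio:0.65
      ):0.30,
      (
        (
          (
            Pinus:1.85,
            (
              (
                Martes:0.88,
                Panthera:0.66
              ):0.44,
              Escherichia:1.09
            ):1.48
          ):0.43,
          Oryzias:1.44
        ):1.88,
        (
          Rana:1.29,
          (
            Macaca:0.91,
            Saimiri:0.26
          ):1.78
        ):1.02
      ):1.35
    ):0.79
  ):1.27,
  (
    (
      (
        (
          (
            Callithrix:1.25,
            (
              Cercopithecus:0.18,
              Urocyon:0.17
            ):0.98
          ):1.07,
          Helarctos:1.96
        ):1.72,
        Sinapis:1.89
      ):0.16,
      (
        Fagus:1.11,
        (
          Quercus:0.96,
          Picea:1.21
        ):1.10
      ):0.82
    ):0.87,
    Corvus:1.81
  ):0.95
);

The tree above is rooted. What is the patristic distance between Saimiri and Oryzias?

The path runs Saimiri → … → MRCA → … → Oryzias; the MRCA is the node subtending (((Pinus,((Martes,Panthera),Escherichia)),Oryzias),(Rana,(Macaca,Saimiri))).
Branch lengths along that path: 0.26 + 1.78 + 1.02 + 1.88 + 1.44 = 6.38.

6.38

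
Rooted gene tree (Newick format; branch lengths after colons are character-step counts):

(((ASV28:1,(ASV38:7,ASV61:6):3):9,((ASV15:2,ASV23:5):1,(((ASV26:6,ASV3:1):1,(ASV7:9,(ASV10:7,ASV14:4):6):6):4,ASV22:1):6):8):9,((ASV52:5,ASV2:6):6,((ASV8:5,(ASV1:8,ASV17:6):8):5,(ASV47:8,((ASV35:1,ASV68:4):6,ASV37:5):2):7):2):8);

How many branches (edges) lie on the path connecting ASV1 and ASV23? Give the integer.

9

The MRCA of ASV1 and ASV23 is the root of the tree.
From ASV1 up to that node: 5 branches. From ASV23 up to the same node: 4 branches. Total: 5 + 4 = 9.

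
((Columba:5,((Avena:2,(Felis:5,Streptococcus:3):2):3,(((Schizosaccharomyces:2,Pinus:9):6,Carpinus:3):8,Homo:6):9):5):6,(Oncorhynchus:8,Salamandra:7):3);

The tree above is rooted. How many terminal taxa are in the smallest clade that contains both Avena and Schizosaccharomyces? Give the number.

The MRCA of Avena and Schizosaccharomyces is the node subtending ((Avena,(Felis,Streptococcus)),(((Schizosaccharomyces,Pinus),Carpinus),Homo)).
That clade contains 7 terminal taxa: Avena, Carpinus, Felis, Homo, Pinus, Schizosaccharomyces, Streptococcus.

7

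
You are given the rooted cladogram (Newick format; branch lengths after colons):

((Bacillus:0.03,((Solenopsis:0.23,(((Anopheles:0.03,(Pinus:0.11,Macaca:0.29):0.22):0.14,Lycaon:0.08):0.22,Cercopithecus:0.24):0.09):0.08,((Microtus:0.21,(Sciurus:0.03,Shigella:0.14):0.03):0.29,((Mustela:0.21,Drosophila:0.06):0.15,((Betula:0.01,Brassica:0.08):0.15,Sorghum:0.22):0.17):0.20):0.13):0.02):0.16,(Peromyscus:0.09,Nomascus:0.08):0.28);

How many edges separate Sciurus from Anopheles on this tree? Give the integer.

The MRCA of Sciurus and Anopheles is the node subtending ((Solenopsis,(((Anopheles,(Pinus,Macaca)),Lycaon),Cercopithecus)),((Microtus,(Sciurus,Shigella)),((Mustela,Drosophila),((Betula,Brassica),Sorghum)))).
From Sciurus up to that node: 4 branches. From Anopheles up to the same node: 5 branches. Total: 4 + 5 = 9.

9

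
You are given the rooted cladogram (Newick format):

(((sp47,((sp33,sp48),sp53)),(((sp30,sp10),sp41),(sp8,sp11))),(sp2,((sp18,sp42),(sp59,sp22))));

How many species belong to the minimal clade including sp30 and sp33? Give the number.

9

The MRCA of sp30 and sp33 is the node subtending ((sp47,((sp33,sp48),sp53)),(((sp30,sp10),sp41),(sp8,sp11))).
That clade contains 9 terminal taxa: sp10, sp11, sp30, sp33, sp41, sp47, sp48, sp53, sp8.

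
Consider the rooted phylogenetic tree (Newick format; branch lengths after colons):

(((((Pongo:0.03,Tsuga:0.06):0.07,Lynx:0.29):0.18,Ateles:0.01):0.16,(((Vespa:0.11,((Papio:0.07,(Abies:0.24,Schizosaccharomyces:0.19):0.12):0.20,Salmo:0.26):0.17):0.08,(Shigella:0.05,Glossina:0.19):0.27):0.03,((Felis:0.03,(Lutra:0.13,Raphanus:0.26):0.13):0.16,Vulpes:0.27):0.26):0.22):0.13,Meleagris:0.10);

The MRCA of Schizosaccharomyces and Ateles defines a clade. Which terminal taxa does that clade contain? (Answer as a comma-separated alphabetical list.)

Abies, Ateles, Felis, Glossina, Lutra, Lynx, Papio, Pongo, Raphanus, Salmo, Schizosaccharomyces, Shigella, Tsuga, Vespa, Vulpes

Tracing Schizosaccharomyces: it sits inside (Abies,Schizosaccharomyces).
Tracing Ateles: it sits inside (((Pongo,Tsuga),Lynx),Ateles).
The smallest clade enclosing both is ((((Pongo,Tsuga),Lynx),Ateles),(((Vespa,((Papio,(Abies,Schizosaccharomyces)),Salmo)),(Shigella,Glossina)),((Felis,(Lutra,Raphanus)),Vulpes))); the answer is its 15 terminal taxa in alphabetical order.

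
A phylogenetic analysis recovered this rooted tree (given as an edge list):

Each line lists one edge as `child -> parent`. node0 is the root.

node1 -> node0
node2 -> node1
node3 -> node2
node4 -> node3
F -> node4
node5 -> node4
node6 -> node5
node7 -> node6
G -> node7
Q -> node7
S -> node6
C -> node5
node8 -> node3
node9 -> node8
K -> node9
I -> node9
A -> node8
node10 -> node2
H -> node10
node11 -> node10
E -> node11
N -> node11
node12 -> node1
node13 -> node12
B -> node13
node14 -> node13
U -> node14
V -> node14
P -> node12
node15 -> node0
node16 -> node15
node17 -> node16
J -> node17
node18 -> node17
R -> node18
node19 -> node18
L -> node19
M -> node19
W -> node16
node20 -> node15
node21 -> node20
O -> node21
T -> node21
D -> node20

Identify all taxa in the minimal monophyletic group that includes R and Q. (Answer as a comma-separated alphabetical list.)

A, B, C, D, E, F, G, H, I, J, K, L, M, N, O, P, Q, R, S, T, U, V, W

Tracing R: it sits inside (R,(L,M)).
Tracing Q: it sits inside (G,Q).
The smallest clade enclosing both is the whole tree (their MRCA is the root), so the answer is all 23 tips in alphabetical order.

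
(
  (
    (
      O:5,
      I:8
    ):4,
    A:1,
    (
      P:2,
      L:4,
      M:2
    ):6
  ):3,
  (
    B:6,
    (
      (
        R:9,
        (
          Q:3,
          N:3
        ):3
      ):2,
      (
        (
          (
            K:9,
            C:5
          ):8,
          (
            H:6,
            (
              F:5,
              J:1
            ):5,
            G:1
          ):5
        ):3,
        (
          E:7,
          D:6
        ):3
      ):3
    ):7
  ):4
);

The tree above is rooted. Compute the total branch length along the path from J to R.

28

The path runs J → … → MRCA → … → R; the MRCA is the node subtending ((R,(Q,N)),(((K,C),(H,(F,J),G)),(E,D))).
Branch lengths along that path: 1 + 5 + 5 + 3 + 3 + 2 + 9 = 28.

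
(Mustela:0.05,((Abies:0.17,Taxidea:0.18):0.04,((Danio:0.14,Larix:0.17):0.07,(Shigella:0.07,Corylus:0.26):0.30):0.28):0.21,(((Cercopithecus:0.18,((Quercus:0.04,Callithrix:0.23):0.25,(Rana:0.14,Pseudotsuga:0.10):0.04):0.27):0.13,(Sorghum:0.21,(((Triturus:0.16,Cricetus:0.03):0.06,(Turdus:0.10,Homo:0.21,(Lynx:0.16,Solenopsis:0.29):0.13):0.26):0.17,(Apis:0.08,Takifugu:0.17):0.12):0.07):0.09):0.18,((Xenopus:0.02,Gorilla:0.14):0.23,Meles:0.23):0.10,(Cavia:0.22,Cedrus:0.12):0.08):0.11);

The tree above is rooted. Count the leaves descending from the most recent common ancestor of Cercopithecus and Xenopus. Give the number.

19

The MRCA of Cercopithecus and Xenopus is the node subtending (((Cercopithecus,((Quercus,Callithrix),(Rana,Pseudotsuga))),(Sorghum,(((Triturus,Cricetus),(Turdus,Homo,(Lynx,Solenopsis))),(Apis,Takifugu)))),((Xenopus,Gorilla),Meles),(Cavia,Cedrus)).
That clade contains 19 terminal taxa: Apis, Callithrix, Cavia, Cedrus, Cercopithecus, Cricetus, Gorilla, Homo, Lynx, Meles, Pseudotsuga, Quercus, Rana, Solenopsis, Sorghum, Takifugu, Triturus, Turdus, Xenopus.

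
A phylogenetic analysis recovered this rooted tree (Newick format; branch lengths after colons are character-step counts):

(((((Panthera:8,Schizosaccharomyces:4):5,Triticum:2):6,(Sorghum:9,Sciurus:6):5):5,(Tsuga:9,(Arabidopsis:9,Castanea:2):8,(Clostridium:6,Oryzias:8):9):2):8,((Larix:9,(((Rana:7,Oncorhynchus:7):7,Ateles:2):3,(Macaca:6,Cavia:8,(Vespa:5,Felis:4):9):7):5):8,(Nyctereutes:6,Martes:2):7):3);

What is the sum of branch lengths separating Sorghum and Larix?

47

The path runs Sorghum → … → MRCA → … → Larix; the MRCA is the root of the tree.
Branch lengths along that path: 9 + 5 + 5 + 8 + 3 + 8 + 9 = 47.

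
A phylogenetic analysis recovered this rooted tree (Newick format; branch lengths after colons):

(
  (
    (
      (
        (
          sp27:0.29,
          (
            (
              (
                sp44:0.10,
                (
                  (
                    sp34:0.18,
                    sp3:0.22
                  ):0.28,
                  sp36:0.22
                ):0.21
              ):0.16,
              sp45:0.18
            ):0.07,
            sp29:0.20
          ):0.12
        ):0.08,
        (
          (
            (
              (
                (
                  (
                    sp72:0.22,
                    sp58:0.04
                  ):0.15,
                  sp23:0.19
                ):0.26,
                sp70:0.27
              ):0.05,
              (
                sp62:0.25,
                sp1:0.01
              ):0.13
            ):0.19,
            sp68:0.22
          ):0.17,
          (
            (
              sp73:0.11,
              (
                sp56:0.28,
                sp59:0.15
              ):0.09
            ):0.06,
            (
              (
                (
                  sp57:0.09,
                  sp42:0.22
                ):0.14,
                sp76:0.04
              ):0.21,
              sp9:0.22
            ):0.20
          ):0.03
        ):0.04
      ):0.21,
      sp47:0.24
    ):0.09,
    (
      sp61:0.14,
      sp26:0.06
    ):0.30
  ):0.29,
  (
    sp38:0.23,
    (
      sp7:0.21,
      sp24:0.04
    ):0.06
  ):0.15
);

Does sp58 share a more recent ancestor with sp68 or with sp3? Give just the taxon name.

The MRCA of sp58 and sp68 subtends (((((sp72,sp58),sp23),sp70),(sp62,sp1)),sp68) (7 taxa).
The MRCA of sp58 and sp3 subtends ((sp27,(((sp44,((sp34,sp3),sp36)),sp45),sp29)),((((((sp72,sp58),sp23),sp70),(sp62,sp1)),sp68),((sp73,(sp56,sp59)),(((sp57,sp42),sp76),sp9)))) (21 taxa).
The first is nested inside the second, so sp58 shares a more recent common ancestor with sp68.

sp68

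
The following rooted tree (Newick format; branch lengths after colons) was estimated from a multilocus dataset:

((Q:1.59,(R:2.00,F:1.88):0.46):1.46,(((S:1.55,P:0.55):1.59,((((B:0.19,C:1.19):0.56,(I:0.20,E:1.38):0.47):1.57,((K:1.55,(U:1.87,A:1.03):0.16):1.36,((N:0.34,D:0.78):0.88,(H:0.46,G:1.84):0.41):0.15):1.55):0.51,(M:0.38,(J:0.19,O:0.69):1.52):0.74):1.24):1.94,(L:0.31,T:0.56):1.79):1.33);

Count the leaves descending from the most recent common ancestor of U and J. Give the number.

14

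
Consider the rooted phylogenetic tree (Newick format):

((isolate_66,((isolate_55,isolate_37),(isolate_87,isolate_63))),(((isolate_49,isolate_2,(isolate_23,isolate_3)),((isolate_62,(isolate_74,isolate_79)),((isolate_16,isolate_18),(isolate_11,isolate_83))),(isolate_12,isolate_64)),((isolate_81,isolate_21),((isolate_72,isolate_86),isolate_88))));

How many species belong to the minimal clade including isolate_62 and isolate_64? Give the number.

13

The MRCA of isolate_62 and isolate_64 is the node subtending ((isolate_49,isolate_2,(isolate_23,isolate_3)),((isolate_62,(isolate_74,isolate_79)),((isolate_16,isolate_18),(isolate_11,isolate_83))),(isolate_12,isolate_64)).
That clade contains 13 terminal taxa: isolate_11, isolate_12, isolate_16, isolate_18, isolate_2, isolate_23, isolate_3, isolate_49, isolate_62, isolate_64, isolate_74, isolate_79, isolate_83.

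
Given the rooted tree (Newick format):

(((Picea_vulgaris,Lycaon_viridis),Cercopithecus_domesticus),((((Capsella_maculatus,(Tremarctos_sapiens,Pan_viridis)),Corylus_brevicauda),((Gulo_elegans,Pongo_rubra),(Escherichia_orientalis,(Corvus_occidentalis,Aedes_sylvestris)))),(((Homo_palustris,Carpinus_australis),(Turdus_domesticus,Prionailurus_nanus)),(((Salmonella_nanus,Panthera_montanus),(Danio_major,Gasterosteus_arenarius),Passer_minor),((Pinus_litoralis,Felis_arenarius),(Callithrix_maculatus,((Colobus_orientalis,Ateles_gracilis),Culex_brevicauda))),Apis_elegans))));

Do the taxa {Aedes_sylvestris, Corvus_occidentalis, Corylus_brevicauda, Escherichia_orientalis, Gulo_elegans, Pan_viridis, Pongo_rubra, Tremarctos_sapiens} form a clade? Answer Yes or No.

The MRCA of the listed taxa subtends (((Capsella_maculatus,(Tremarctos_sapiens,Pan_viridis)),Corylus_brevicauda),((Gulo_elegans,Pongo_rubra),(Escherichia_orientalis,(Corvus_occidentalis,Aedes_sylvestris)))).
That clade also contains Capsella_maculatus, which is not in the proposed group, so the group is not monophyletic.

No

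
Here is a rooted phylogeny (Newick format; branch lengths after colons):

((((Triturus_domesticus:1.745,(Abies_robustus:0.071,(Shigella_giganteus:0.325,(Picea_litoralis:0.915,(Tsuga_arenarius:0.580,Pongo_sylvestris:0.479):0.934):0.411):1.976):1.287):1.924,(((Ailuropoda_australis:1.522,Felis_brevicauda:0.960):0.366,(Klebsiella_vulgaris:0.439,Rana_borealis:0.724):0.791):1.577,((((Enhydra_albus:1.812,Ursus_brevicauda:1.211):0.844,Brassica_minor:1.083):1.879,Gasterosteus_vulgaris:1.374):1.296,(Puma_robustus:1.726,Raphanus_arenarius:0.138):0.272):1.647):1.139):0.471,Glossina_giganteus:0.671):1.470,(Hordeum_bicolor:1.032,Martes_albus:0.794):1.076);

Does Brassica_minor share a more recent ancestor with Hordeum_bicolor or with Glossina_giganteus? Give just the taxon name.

Glossina_giganteus

The MRCA of Brassica_minor and Glossina_giganteus subtends (((Triturus_domesticus,(Abies_robustus,(Shigella_giganteus,(Picea_litoralis,(Tsuga_arenarius,Pongo_sylvestris))))),(((Ailuropoda_australis,Felis_brevicauda),(Klebsiella_vulgaris,Rana_borealis)),((((Enhydra_albus,Ursus_brevicauda),Brassica_minor),Gasterosteus_vulgaris),(Puma_robustus,Raphanus_arenarius)))),Glossina_giganteus) (17 taxa).
The MRCA of Brassica_minor and Hordeum_bicolor is the root, subtending the entire tree (19 taxa).
The first is nested inside the second, so Brassica_minor shares a more recent common ancestor with Glossina_giganteus.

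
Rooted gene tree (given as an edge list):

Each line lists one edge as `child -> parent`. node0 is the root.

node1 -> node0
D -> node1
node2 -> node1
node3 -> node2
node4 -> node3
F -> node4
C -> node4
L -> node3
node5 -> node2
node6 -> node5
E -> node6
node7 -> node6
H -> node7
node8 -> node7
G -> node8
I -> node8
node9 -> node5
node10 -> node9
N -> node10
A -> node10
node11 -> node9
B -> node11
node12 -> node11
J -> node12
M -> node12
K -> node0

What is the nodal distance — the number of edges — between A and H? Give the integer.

6

The MRCA of A and H is the node subtending ((E,(H,(G,I))),((N,A),(B,(J,M)))).
From A up to that node: 3 branches. From H up to the same node: 3 branches. Total: 3 + 3 = 6.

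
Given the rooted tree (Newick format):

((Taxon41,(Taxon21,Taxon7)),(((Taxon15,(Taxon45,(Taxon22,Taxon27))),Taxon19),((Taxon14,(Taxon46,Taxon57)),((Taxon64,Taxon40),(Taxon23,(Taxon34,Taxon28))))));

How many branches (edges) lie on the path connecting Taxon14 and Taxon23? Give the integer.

The MRCA of Taxon14 and Taxon23 is the node subtending ((Taxon14,(Taxon46,Taxon57)),((Taxon64,Taxon40),(Taxon23,(Taxon34,Taxon28)))).
From Taxon14 up to that node: 2 branches. From Taxon23 up to the same node: 3 branches. Total: 2 + 3 = 5.

5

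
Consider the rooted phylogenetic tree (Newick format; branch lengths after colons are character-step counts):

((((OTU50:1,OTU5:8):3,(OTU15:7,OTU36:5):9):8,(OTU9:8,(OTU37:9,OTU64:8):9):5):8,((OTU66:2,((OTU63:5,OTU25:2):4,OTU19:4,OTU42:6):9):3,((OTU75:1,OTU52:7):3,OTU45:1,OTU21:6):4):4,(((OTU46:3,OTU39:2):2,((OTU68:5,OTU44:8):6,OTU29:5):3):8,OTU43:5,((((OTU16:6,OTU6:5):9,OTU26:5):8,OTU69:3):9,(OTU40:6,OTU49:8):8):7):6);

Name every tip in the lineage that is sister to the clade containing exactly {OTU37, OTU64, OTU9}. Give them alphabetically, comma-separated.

OTU15, OTU36, OTU5, OTU50

The clade containing exactly {OTU37, OTU64, OTU9} attaches to the tree at the node subtending (((OTU50,OTU5),(OTU15,OTU36)),(OTU9,(OTU37,OTU64))).
The other lineage descending from that same node — the sister group — is ((OTU50,OTU5),(OTU15,OTU36)); its 4 tips in alphabetical order are the answer.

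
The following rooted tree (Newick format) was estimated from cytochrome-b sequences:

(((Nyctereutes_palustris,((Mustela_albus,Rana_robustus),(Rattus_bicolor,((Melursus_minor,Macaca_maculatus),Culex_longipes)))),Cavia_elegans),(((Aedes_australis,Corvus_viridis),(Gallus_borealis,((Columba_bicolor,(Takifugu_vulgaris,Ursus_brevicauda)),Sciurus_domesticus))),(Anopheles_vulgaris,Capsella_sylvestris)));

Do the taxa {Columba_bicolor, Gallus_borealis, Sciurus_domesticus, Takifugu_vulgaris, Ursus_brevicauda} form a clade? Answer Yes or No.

Yes

The most recent common ancestor of these taxa subtends (Gallus_borealis,((Columba_bicolor,(Takifugu_vulgaris,Ursus_brevicauda)),Sciurus_domesticus)).
That clade has exactly 5 tips — every listed taxon and nothing else — so the group is monophyletic.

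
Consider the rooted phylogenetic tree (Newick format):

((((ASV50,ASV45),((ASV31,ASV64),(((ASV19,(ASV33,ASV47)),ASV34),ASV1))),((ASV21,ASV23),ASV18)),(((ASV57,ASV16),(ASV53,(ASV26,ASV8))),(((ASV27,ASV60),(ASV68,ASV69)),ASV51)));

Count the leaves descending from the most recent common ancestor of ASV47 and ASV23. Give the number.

The MRCA of ASV47 and ASV23 is the node subtending (((ASV50,ASV45),((ASV31,ASV64),(((ASV19,(ASV33,ASV47)),ASV34),ASV1))),((ASV21,ASV23),ASV18)).
That clade contains 12 terminal taxa: ASV1, ASV18, ASV19, ASV21, ASV23, ASV31, ASV33, ASV34, ASV45, ASV47, ASV50, ASV64.

12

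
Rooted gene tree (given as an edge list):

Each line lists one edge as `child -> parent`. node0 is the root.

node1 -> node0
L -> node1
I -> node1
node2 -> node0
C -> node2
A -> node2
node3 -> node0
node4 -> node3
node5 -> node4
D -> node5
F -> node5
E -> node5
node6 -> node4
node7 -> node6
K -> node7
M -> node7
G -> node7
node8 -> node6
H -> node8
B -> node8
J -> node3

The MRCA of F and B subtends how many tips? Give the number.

The MRCA of F and B is the node subtending ((D,F,E),((K,M,G),(H,B))).
That clade contains 8 terminal taxa: B, D, E, F, G, H, K, M.

8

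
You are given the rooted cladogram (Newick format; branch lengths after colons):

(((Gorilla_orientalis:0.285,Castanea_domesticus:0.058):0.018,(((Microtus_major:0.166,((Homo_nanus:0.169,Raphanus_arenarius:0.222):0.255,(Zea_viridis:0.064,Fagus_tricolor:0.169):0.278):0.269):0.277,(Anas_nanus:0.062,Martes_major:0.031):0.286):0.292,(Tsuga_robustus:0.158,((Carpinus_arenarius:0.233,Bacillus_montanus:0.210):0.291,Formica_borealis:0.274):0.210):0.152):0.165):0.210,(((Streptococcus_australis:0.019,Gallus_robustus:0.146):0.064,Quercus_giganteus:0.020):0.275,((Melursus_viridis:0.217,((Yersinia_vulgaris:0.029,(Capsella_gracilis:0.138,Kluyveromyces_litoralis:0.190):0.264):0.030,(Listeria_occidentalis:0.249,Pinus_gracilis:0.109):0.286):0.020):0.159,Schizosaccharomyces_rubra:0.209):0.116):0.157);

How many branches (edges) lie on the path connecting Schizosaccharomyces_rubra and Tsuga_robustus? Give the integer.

The MRCA of Schizosaccharomyces_rubra and Tsuga_robustus is the root of the tree.
From Schizosaccharomyces_rubra up to that node: 3 branches. From Tsuga_robustus up to the same node: 4 branches. Total: 3 + 4 = 7.

7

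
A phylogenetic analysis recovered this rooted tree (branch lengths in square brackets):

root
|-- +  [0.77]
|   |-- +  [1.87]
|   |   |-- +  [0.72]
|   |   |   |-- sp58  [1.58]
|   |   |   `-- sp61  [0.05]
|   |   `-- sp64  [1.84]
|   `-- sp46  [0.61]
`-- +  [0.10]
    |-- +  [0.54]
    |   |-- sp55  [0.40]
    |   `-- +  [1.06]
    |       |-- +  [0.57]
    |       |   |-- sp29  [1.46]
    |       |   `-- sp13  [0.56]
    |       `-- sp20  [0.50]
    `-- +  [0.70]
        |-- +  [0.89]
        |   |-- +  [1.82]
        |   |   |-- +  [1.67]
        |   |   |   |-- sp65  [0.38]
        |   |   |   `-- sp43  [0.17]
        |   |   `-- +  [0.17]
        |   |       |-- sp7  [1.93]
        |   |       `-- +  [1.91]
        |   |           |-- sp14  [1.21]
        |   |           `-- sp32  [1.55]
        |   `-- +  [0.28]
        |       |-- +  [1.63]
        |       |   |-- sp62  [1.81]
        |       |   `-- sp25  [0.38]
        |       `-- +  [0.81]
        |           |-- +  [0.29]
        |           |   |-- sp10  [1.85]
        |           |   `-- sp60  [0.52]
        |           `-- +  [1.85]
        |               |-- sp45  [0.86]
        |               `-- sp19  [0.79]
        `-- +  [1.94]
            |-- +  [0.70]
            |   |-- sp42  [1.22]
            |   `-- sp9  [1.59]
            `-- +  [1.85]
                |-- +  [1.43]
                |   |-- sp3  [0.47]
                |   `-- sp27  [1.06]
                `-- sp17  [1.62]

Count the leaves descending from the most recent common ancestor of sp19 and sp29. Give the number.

20

The MRCA of sp19 and sp29 is the node subtending ((sp55,((sp29,sp13),sp20)),((((sp65,sp43),(sp7,(sp14,sp32))),((sp62,sp25),((sp10,sp60),(sp45,sp19)))),((sp42,sp9),((sp3,sp27),sp17)))).
That clade contains 20 terminal taxa: sp10, sp13, sp14, sp17, sp19, sp20, sp25, sp27, sp29, sp3, sp32, sp42, sp43, sp45, sp55, sp60, sp62, sp65, sp7, sp9.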